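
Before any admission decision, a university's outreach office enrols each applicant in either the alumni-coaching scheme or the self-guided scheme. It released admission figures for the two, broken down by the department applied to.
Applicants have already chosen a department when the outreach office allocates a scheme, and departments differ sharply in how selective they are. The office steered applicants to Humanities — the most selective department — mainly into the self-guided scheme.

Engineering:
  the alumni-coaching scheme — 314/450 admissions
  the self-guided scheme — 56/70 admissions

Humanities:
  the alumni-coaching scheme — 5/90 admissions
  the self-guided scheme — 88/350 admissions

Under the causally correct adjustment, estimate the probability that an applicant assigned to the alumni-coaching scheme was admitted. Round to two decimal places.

0.40

the self-guided scheme is higher inside every department stratum but the alumni-coaching scheme is higher in aggregate. Whether to stratify depends on how department relates to the outreach scheme.
Here department is a common cause — it drives both which outreach scheme a case falls under and the outcome. The crude comparison mixes populations; the stratum-specific rates are the causally relevant ones.
Standardising the alumni-coaching scheme to the population department mix: 0.542·314/450 + 0.458·5/90 = 0.403.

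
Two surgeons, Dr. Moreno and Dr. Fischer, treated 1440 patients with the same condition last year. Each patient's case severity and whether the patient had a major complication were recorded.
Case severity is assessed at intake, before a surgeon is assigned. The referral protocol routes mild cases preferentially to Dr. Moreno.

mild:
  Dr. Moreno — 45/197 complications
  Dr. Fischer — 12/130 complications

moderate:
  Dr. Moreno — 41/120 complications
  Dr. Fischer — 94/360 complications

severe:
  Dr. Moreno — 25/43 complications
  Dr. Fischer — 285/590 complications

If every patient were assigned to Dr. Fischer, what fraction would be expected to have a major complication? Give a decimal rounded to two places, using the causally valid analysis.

Nothing the surgeon does changes case severity; the imbalance is an allocation artefact. With case severity also predicting the outcome, the pooled figure is confounded, and the within-stratum comparison is the causal one.
Standardising Dr. Fischer to the population case severity mix: 0.227·12/130 + 0.333·94/360 + 0.440·285/590 = 0.320.

0.32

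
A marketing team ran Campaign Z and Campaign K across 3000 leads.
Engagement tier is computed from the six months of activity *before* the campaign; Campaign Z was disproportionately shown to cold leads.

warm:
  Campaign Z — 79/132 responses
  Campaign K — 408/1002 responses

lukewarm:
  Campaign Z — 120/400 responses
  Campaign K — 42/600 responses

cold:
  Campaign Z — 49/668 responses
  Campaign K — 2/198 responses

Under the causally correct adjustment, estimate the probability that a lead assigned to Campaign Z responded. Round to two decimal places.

Campaign Z is higher inside every engagement tier stratum but Campaign K is higher in aggregate. Whether to stratify depends on how engagement tier relates to the campaign.
Engagement tier is set before the campaign has any effect — it is not caused by the campaign — and it independently drives the outcome. That makes it a confounder, so the causal comparison is within engagement tier levels.
Standardising Campaign Z to the population engagement tier mix: 0.378·79/132 + 0.333·120/400 + 0.289·49/668 = 0.347.

0.35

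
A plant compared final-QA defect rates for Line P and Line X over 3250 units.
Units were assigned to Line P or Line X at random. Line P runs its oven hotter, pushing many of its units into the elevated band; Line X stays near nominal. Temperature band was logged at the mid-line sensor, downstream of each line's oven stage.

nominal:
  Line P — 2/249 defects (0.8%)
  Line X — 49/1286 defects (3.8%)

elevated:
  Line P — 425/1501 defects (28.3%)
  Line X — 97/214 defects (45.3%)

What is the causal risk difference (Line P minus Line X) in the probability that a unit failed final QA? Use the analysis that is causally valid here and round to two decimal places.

+0.15

In-process temperature band here is a post-treatment variable shaped by the line; conditioning on it would introduce bias rather than remove it. The overall comparison is the causal one.
The causal difference is the pooled difference: 0.244 − 0.097 = +0.147.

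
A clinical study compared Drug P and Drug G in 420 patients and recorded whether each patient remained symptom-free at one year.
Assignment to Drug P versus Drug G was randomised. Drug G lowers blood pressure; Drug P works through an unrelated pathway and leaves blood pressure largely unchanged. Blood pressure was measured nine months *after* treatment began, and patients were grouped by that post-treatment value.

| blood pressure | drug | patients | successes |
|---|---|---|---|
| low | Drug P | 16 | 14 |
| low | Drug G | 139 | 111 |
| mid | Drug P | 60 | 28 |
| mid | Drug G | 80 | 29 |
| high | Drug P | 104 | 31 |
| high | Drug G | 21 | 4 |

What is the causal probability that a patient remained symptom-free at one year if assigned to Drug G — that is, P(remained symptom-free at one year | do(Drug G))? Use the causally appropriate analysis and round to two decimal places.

0.60

Drug P is higher inside every blood pressure stratum but Drug G is higher in aggregate. Whether to stratify depends on how blood pressure relates to the drug.
Blood pressure is recorded after the drug and is itself shifted by it — it sits on the causal path from drug to outcome. Conditioning on a mediator would strip out part of the effect we want; the pooled comparison gives the total causal effect.
So P(outcome | do(Drug G)) is just the pooled rate for Drug G: 144/240 = 0.600.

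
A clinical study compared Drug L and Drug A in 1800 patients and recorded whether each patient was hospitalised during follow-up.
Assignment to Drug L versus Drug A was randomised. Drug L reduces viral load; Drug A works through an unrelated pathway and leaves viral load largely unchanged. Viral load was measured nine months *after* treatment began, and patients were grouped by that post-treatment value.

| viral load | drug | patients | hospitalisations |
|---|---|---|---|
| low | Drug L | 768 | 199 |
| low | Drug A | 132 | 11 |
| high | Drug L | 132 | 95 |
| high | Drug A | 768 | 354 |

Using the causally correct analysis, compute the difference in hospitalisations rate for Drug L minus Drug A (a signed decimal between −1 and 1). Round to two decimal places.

Drug A is lower inside every viral load stratum but Drug L is lower in aggregate. Whether to stratify depends on how viral load relates to the drug.
Viral load is recorded after the drug and is itself shifted by it — it sits on the causal path from drug to outcome. Conditioning on a mediator would strip out part of the effect we want; the pooled comparison gives the total causal effect.
The causal difference is the pooled difference: 0.327 − 0.406 = -0.079.

-0.08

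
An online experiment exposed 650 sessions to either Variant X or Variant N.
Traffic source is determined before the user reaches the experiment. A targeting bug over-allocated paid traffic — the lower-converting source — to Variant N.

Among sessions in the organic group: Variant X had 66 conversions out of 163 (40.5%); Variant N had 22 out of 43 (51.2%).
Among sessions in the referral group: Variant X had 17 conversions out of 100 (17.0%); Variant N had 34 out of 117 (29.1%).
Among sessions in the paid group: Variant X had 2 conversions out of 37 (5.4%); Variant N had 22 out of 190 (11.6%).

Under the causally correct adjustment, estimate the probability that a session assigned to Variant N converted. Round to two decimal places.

0.30

Variant N is higher inside every traffic source stratum but Variant X is higher in aggregate. Whether to stratify depends on how traffic source relates to the variant.
Nothing the variant does changes traffic source; the imbalance is an allocation artefact. With traffic source also predicting the outcome, the pooled figure is confounded, and the within-stratum comparison is the causal one.
Standardising Variant N to the population traffic source mix: 0.317·22/43 + 0.334·34/117 + 0.349·22/190 = 0.300.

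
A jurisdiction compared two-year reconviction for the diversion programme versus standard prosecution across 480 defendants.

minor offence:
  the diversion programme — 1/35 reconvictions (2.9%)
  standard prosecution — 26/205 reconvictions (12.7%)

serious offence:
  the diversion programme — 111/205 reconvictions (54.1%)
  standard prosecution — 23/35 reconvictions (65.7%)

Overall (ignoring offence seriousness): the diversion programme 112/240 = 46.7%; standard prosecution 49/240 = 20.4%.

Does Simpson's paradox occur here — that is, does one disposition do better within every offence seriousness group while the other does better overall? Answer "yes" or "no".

Within each offence seriousness level (minor offence 2.9% vs 12.7%; serious offence 54.1% vs 65.7%), the diversion programme has the lower rate every time. Pooled: 46.7% vs 20.4% — standard prosecution has the lower rate overall. The two comparisons disagree.

yes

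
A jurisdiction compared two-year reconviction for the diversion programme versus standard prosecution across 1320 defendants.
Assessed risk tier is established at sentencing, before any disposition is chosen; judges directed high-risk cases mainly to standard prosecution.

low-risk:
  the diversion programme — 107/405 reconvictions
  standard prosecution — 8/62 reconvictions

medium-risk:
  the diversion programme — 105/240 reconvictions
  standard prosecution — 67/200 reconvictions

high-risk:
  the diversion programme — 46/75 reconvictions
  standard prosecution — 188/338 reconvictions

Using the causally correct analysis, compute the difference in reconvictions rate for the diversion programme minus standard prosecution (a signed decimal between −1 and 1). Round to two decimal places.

Within every assessed risk tier level standard prosecution has the lower rate, yet pooled the diversion programme does — Simpson's reversal.
Assessed risk tier is set before the disposition has any effect — it is not caused by the disposition — and it independently drives the outcome. That makes it a confounder, so the causal comparison is within assessed risk tier levels.
Adjusting over the population distribution of assessed risk tier: 0.354·(0.264−0.129) + 0.333·(0.438−0.335) + 0.313·(0.613−0.556) = +0.100.

+0.10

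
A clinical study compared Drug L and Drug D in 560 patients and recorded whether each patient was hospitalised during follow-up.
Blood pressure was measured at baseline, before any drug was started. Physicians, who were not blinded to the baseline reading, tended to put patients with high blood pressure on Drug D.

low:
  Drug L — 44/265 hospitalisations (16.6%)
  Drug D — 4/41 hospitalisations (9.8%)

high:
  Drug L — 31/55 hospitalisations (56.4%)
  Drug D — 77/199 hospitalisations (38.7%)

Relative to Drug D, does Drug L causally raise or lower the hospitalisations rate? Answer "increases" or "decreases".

Blood pressure is set before the drug has any effect — it is not caused by the drug — and it independently drives the outcome. That makes it a confounder, so the causal comparison is within blood pressure levels.
Within each level — low: 16.6% vs 9.8%; high: 56.4% vs 38.7% — Drug D is lower every time.

increases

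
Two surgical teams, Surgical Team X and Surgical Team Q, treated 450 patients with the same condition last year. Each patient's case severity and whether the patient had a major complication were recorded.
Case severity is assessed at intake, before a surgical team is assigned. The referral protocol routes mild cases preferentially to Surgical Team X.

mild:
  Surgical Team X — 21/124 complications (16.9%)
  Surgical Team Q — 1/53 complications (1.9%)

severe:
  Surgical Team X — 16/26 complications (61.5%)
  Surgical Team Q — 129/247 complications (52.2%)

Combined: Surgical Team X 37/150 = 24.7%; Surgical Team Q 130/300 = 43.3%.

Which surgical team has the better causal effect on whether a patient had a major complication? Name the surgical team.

Surgical Team Q is lower inside every case severity stratum but Surgical Team X is lower in aggregate. Whether to stratify depends on how case severity relates to the surgical team.
Nothing the surgical team does changes case severity; the imbalance is an allocation artefact. With case severity also predicting the outcome, the pooled figure is confounded, and the within-stratum comparison is the causal one.
Within each level — mild: 16.9% vs 1.9%; severe: 61.5% vs 52.2% — Surgical Team Q is lower every time.

Surgical Team Q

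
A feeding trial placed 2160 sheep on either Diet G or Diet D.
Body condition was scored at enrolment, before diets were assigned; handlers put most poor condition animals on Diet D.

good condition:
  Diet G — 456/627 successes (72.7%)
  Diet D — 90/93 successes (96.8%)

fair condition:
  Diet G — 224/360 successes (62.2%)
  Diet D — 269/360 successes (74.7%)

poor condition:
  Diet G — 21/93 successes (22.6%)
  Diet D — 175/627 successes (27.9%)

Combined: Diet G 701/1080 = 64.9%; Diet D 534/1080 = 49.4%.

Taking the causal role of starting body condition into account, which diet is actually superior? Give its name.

Diet D

The starting body condition-specific comparison favours Diet D throughout, but the pooled figures favour Diet G. The question is whether to condition on starting body condition.
Nothing the diet does changes starting body condition; the imbalance is an allocation artefact. With starting body condition also predicting the outcome, the pooled figure is confounded, and the within-stratum comparison is the causal one.
Within each level — good condition: 72.7% vs 96.8%; fair condition: 62.2% vs 74.7%; poor condition: 22.6% vs 27.9% — Diet D is higher every time.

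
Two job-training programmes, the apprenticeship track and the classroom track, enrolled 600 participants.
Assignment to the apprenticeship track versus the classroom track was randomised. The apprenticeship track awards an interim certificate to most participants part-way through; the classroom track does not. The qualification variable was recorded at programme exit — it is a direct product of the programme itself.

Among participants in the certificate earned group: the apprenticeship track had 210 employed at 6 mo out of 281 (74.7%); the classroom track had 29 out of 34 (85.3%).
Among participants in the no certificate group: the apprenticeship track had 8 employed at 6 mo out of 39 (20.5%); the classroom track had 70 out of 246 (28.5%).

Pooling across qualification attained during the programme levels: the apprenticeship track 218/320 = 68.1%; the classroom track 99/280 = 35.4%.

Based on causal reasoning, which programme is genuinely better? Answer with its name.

the apprenticeship track

Stratifying would compare programmes among participants the programmes themselves sorted into qualification attained during the programme groups — a form of selection on an intermediate. The unconditioned pooled rates give the total causal effect.
Pooled: the apprenticeship track 68.1% vs the classroom track 35.4%; the apprenticeship track is higher overall.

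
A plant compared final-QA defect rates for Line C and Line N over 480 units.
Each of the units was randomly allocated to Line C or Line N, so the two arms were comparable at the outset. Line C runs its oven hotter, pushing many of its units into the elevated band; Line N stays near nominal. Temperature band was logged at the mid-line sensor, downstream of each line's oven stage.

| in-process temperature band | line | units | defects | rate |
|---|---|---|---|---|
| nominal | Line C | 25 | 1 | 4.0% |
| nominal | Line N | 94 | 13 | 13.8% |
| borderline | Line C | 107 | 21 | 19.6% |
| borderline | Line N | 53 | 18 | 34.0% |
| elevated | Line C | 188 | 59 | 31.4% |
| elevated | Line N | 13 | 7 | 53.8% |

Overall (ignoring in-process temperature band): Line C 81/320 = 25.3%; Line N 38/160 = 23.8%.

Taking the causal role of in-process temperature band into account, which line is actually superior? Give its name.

In-process temperature band is recorded after the line and is itself shifted by it — it sits on the causal path from line to outcome. Conditioning on a mediator would strip out part of the effect we want; the pooled comparison gives the total causal effect.
Pooled: Line C 25.3% vs Line N 23.8%; Line N is lower overall.

Line N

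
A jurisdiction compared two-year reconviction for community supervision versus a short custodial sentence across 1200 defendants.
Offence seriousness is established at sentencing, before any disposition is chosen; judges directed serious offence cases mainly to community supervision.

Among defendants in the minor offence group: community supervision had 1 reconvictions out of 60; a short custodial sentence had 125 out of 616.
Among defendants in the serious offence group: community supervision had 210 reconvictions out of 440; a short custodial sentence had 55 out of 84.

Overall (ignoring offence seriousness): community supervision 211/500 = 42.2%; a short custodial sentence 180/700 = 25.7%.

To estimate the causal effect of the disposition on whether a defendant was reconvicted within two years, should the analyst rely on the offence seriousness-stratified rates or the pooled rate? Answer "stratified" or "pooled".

Nothing the disposition does changes offence seriousness; the imbalance is an allocation artefact. With offence seriousness also predicting the outcome, the pooled figure is confounded, and the within-stratum comparison is the causal one.
Within each level — minor offence: 1.7% vs 20.3%; serious offence: 47.7% vs 65.5% — community supervision is lower every time.

stratified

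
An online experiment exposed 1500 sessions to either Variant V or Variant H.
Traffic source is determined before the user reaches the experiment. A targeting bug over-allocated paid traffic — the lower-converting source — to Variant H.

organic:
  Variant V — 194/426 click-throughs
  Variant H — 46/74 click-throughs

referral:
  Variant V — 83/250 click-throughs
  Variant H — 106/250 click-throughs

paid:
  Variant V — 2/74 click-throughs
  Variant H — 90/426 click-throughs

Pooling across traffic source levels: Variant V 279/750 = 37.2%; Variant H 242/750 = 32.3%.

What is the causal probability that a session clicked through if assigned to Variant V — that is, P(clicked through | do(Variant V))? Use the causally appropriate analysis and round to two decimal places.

0.27

The stratified and pooled comparisons disagree (Variant H wins within each traffic source; Variant V wins overall), so the answer turns on the causal role of traffic source.
Since traffic source is a pre-existing factor (not a product of the variant) and it affects the outcome on its own, it is a confounder. The stratified rates, not the pooled rate, identify the causal effect.
Standardising Variant V to the population traffic source mix: 0.333·194/426 + 0.333·83/250 + 0.333·2/74 = 0.271.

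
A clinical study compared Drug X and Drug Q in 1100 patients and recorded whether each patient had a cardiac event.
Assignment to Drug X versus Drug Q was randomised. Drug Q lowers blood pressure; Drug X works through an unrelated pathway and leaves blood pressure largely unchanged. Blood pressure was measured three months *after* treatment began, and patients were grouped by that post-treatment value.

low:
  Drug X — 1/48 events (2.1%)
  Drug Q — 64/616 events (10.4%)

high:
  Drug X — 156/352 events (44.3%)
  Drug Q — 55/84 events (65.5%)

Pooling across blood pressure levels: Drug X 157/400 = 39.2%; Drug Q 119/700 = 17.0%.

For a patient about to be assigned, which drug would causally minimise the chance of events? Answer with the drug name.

Drug Q

Because the drug influences blood pressure, blood pressure is a post-treatment mediator, not a confounder. Stratifying on it would bias the estimate; the causal effect is the crude pooled difference.
Pooled: Drug X 39.2% vs Drug Q 17.0%; Drug Q is lower overall.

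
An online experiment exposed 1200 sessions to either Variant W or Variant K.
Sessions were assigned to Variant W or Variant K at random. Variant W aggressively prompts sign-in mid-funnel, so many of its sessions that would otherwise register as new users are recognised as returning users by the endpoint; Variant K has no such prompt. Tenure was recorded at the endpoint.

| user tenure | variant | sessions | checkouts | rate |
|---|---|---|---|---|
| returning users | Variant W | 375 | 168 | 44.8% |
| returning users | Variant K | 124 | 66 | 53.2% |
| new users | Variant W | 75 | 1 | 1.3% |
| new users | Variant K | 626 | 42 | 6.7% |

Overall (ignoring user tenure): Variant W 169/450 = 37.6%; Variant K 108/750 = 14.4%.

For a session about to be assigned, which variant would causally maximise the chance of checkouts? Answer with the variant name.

Variant W

The distribution of user tenure is itself part of what the variant does — it is an intermediate outcome. Holding it fixed would remove that part of the effect; the total effect is the pooled difference.
Pooled: Variant W 37.6% vs Variant K 14.4%; Variant W is higher overall.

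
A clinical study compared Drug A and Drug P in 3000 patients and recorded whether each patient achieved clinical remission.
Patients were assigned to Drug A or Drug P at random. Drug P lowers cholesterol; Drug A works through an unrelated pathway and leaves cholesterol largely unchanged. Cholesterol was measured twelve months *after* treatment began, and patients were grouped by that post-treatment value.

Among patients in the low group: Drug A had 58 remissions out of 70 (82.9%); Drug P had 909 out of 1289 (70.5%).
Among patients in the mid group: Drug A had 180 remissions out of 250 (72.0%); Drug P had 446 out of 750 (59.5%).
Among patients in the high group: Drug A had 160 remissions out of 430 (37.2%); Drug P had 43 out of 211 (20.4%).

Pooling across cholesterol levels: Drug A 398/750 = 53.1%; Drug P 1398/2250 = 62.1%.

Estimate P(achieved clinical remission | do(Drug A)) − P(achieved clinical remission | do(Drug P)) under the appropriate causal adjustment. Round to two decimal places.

The cholesterol-specific comparison favours Drug A throughout, but the pooled figures favour Drug P. The question is whether to condition on cholesterol.
Cholesterol is recorded after the drug and is itself shifted by it — it sits on the causal path from drug to outcome. Conditioning on a mediator would strip out part of the effect we want; the pooled comparison gives the total causal effect.
The causal difference is the pooled difference: 0.531 − 0.621 = -0.091.

-0.09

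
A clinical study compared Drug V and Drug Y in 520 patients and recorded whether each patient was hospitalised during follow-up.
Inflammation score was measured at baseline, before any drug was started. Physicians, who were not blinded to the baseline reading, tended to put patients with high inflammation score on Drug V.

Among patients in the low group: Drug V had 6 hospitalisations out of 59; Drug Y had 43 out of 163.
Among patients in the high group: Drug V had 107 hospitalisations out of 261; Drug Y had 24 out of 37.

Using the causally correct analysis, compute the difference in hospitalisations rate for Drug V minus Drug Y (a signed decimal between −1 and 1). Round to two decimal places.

-0.21

Inflammation score differs across drugs for reasons unrelated to any effect of the drug itself, and it separately predicts the outcome — a classic confounder. We must compare within inflammation score levels.
Adjusting over the population distribution of inflammation score: 0.427·(0.102−0.264) + 0.573·(0.410−0.649) = -0.206.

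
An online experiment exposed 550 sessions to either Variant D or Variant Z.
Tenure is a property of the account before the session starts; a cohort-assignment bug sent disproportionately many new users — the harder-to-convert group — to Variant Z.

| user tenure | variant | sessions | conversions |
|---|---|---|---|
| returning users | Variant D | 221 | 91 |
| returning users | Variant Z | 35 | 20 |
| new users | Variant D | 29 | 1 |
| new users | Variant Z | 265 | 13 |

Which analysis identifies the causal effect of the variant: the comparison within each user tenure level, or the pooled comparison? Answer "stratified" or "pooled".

stratified

Here user tenure is a common cause — it drives both which variant a case falls under and the outcome. The crude comparison mixes populations; the stratum-specific rates are the causally relevant ones.
Within each level — returning users: 41.2% vs 57.1%; new users: 3.4% vs 4.9% — Variant Z is higher every time.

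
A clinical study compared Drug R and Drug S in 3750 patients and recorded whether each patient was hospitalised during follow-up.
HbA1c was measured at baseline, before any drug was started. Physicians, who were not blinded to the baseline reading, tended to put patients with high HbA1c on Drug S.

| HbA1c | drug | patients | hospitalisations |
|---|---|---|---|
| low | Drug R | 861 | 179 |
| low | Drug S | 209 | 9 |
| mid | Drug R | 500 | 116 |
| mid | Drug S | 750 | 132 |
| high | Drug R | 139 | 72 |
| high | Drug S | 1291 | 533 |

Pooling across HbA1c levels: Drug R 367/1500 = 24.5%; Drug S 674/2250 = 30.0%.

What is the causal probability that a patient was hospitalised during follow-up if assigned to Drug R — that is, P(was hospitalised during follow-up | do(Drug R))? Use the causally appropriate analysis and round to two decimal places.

Drug S is lower inside every HbA1c stratum but Drug R is lower in aggregate. Whether to stratify depends on how HbA1c relates to the drug.
Since HbA1c is a pre-existing factor (not a product of the drug) and it affects the outcome on its own, it is a confounder. The stratified rates, not the pooled rate, identify the causal effect.
Standardising Drug R to the population HbA1c mix: 0.285·179/861 + 0.333·116/500 + 0.381·72/139 = 0.334.

0.33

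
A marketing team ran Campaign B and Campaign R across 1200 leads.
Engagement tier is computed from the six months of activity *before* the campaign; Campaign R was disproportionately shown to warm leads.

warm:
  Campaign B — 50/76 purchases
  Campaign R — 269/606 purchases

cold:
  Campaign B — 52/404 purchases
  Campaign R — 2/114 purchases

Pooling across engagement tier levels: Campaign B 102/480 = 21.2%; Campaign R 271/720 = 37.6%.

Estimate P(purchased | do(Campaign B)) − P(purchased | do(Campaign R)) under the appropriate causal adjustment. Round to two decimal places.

+0.17

The stratified and pooled comparisons disagree (Campaign B wins within each engagement tier; Campaign R wins overall), so the answer turns on the causal role of engagement tier.
The imbalance in engagement tier arose from how leads were allocated, not from anything the campaign did; and engagement tier independently affects the outcome. The pooled gap is confounded — condition on engagement tier.
Adjusting over the population distribution of engagement tier: 0.568·(0.658−0.444) + 0.432·(0.129−0.018) = +0.170.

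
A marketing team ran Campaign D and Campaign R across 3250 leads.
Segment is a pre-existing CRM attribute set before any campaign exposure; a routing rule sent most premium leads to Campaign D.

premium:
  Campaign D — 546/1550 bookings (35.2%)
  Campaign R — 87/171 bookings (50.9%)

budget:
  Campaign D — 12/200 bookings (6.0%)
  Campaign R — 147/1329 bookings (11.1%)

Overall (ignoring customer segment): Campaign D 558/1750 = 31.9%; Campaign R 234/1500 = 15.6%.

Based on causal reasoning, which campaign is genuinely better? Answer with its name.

Customer segment is set before the campaign has any effect — it is not caused by the campaign — and it independently drives the outcome. That makes it a confounder, so the causal comparison is within customer segment levels.
Within each level — premium: 35.2% vs 50.9%; budget: 6.0% vs 11.1% — Campaign R is higher every time.

Campaign R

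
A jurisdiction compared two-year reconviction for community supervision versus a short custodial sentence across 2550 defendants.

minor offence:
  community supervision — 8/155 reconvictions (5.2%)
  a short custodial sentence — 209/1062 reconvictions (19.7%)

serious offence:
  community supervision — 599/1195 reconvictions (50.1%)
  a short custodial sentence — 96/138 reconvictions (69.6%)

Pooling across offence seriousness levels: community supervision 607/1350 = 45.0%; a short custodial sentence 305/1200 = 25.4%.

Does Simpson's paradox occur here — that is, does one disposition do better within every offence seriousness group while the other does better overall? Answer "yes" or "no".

yes

Within each offence seriousness level (minor offence 5.2% vs 19.7%; serious offence 50.1% vs 69.6%), community supervision has the lower rate every time. Pooled: 45.0% vs 25.4% — a short custodial sentence has the lower rate overall. The two comparisons disagree.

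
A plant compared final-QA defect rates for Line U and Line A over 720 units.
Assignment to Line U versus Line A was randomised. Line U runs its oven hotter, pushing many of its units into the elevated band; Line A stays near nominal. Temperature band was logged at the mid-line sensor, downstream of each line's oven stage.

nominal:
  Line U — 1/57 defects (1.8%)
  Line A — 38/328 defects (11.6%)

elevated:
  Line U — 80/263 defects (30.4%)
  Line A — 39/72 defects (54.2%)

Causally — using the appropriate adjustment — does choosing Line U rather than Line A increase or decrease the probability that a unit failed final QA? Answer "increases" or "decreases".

increases

Within every in-process temperature band level Line U has the lower rate, yet pooled Line A does — Simpson's reversal.
In-process temperature band here is a post-treatment variable shaped by the line; conditioning on it would introduce bias rather than remove it. The overall comparison is the causal one.
Pooled: Line U 25.3% vs Line A 19.2%; Line A is lower overall.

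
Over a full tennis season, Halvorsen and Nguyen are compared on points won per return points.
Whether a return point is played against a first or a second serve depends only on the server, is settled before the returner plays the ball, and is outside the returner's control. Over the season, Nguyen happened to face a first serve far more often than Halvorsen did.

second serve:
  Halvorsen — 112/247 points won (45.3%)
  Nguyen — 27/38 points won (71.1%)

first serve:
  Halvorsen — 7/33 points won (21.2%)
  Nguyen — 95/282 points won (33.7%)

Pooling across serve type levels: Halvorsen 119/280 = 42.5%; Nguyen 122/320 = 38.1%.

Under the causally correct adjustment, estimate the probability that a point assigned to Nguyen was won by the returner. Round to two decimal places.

0.51

Since serve type is a pre-existing factor (not a product of the player) and it affects the outcome on its own, it is a confounder. The stratified rates, not the pooled rate, identify the causal effect.
Standardising Nguyen to the population serve type mix: 0.475·27/38 + 0.525·95/282 = 0.514.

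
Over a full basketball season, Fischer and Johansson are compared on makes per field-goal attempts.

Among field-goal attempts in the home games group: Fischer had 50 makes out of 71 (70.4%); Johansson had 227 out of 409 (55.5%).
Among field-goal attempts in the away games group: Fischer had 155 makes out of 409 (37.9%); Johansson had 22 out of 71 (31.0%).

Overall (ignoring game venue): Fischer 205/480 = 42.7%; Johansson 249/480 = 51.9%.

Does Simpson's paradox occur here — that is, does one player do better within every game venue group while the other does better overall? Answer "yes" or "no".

yes

Within each game venue level (home games 70.4% vs 55.5%; away games 37.9% vs 31.0%), Fischer has the higher rate every time. Pooled: 42.7% vs 51.9% — Johansson has the higher rate overall. The two comparisons disagree.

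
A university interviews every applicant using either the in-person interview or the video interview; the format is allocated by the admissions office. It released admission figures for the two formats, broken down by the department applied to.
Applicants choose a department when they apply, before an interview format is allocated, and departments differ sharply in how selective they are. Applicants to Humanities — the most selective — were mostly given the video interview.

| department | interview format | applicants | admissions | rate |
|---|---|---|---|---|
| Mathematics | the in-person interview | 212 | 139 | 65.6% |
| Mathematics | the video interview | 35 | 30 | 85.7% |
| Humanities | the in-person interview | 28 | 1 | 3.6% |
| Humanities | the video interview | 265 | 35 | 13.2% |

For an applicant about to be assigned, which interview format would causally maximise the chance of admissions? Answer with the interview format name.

Nothing the interview format does changes department; the imbalance is an allocation artefact. With department also predicting the outcome, the pooled figure is confounded, and the within-stratum comparison is the causal one.
Within each level — Mathematics: 65.6% vs 85.7%; Humanities: 3.6% vs 13.2% — the video interview is higher every time.

the video interview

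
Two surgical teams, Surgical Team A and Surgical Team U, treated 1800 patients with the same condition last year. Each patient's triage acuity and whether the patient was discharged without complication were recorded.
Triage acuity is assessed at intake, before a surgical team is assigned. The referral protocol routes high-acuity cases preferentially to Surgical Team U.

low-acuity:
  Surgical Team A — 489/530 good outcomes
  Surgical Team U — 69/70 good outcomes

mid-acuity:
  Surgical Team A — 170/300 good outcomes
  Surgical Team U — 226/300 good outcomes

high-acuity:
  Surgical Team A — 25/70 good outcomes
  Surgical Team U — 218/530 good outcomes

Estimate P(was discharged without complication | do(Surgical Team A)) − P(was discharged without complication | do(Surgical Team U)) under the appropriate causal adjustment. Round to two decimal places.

-0.10

Triage acuity is set before the surgical team has any effect — it is not caused by the surgical team — and it independently drives the outcome. That makes it a confounder, so the causal comparison is within triage acuity levels.
Adjusting over the population distribution of triage acuity: 0.333·(0.923−0.986) + 0.333·(0.567−0.753) + 0.333·(0.357−0.411) = -0.101.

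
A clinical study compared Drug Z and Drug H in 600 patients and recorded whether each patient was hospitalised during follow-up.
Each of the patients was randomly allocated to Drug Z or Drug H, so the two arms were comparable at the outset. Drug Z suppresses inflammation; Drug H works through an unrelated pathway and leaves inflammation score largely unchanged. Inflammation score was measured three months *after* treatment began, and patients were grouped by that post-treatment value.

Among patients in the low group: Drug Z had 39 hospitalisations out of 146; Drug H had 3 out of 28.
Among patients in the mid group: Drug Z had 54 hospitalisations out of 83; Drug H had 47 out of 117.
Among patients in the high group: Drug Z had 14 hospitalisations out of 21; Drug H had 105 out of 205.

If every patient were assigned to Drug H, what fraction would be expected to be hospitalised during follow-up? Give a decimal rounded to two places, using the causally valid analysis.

Inflammation score is recorded after the drug and is itself shifted by it — it sits on the causal path from drug to outcome. Conditioning on a mediator would strip out part of the effect we want; the pooled comparison gives the total causal effect.
So P(outcome | do(Drug H)) is just the pooled rate for Drug H: 155/350 = 0.443.

0.44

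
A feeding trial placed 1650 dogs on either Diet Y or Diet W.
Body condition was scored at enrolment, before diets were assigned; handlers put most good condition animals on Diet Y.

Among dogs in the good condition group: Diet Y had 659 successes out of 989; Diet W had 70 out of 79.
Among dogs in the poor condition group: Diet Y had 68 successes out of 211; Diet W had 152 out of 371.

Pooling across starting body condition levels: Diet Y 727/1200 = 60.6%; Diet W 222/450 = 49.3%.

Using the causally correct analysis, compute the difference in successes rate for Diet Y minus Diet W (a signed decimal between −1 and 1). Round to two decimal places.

Since starting body condition is a pre-existing factor (not a product of the diet) and it affects the outcome on its own, it is a confounder. The stratified rates, not the pooled rate, identify the causal effect.
Adjusting over the population distribution of starting body condition: 0.647·(0.666−0.886) + 0.353·(0.322−0.410) = -0.173.

-0.17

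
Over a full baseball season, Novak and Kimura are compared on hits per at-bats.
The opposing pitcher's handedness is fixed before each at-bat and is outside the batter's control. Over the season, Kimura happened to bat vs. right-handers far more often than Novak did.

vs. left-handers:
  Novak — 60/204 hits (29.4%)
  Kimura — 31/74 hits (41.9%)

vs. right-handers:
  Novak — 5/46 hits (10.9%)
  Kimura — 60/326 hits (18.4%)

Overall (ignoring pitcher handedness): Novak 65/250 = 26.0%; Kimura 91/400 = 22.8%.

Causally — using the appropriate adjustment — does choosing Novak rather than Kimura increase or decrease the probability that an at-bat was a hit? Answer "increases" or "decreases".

Here pitcher handedness is a common cause — it drives both which player a case falls under and the outcome. The crude comparison mixes populations; the stratum-specific rates are the causally relevant ones.
Within each level — vs. left-handers: 29.4% vs 41.9%; vs. right-handers: 10.9% vs 18.4% — Kimura is higher every time.

decreases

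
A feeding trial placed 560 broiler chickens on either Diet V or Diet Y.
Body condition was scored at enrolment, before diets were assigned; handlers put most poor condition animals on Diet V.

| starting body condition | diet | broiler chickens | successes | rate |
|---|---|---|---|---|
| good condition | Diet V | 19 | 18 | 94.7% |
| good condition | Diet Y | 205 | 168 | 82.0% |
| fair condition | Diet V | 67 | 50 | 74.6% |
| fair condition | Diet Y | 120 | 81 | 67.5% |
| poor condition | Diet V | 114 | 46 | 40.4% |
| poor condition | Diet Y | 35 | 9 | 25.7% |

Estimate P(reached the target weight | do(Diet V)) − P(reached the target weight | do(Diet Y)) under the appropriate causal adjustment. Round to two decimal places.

+0.11

Starting body condition differs across diets for reasons unrelated to any effect of the diet itself, and it separately predicts the outcome — a classic confounder. We must compare within starting body condition levels.
Adjusting over the population distribution of starting body condition: 0.400·(0.947−0.820) + 0.334·(0.746−0.675) + 0.266·(0.404−0.257) = +0.114.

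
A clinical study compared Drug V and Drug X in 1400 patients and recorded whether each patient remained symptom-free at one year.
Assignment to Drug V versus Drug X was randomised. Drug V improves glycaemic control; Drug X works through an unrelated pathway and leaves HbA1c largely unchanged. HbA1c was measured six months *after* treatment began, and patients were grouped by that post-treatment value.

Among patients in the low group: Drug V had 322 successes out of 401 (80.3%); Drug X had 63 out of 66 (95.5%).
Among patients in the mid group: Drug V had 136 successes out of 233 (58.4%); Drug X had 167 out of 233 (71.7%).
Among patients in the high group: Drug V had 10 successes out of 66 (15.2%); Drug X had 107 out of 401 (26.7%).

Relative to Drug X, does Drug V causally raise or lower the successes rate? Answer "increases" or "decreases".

Within every HbA1c level Drug X has the higher rate, yet pooled Drug V does — Simpson's reversal.
HbA1c here is a post-treatment variable shaped by the drug; conditioning on it would introduce bias rather than remove it. The overall comparison is the causal one.
Pooled: Drug V 66.9% vs Drug X 48.1%; Drug V is higher overall.

increases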